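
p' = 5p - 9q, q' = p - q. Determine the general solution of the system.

p(t) = -3C_1e^(2t) - 3C_2te^(2t) + 2C_2e^(2t), q(t) = -C_1e^(2t) - C_2te^(2t) + C_2e^(2t)

Coefficient matrix A = [[5, -9], [1, -1]].
Characteristic polynomial det(A - λI) = λ^2 - 4λ + 4 = 0.
Single eigenvalue λ = 2 with algebraic multiplicity 2.
Eigenvector v = (-3,-1); generalized eigenvector w with (A-λI)w=v is (2,1).
General solution: e^(2t)[C_1·v + C_2·(t·v + w)].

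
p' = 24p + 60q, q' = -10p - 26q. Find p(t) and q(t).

p(t) = 2c_1e^(-6t) - 3c_2e^(4t), q(t) = -c_1e^(-6t) + c_2e^(4t)

Coefficient matrix A = [[24, 60], [-10, -26]].
Characteristic polynomial det(A - λI) = λ^2 + 2λ - 24 = 0.
Eigenvalues λ = -6, 4.
For λ=-6: (A-λI) row 1 is [30, 60], so an eigenvector is (2, -1).
For λ=4: (A-λI) row 1 is [20, 60], so an eigenvector is (-3, 1).
General solution: c_1e^(-6t)(2,-1) + c_2e^(4t)(-3,1).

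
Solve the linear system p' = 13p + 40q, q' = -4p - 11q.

Coefficient matrix A = [[13, 40], [-4, -11]].
Characteristic polynomial det(A - λI) = λ^2 - 2λ + 17 = 0.
Eigenvalues λ = 1 ± 4i (complex conjugate pair).
For λ=1+4i: an eigenvector is (1,0) - i(3,-1) = (1 - 3i, 0 + i).
A real fundamental pair from Re and Im of e^((1+4i)t)v: X_1 = e^(t)(cos(4t)·(1,0) + sin(4t)·(3,-1)), X_2 = e^(t)(sin(4t)·(1,0) - cos(4t)·(3,-1)).
General solution: c_1X_1 + c_2X_2.

p(t) = 3c_1e^(t)sin(4t) + c_1e^(t)cos(4t) + c_2e^(t)sin(4t) - 3c_2e^(t)cos(4t), q(t) = -c_1e^(t)sin(4t) + c_2e^(t)cos(4t)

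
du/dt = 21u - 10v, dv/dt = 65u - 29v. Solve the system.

u(t) = c_1e^(-4t)sin(5t) + c_1e^(-4t)cos(5t) + c_2e^(-4t)sin(5t) - c_2e^(-4t)cos(5t), v(t) = 3c_1e^(-4t)sin(5t) + 2c_1e^(-4t)cos(5t) + 2c_2e^(-4t)sin(5t) - 3c_2e^(-4t)cos(5t)

Coefficient matrix A = [[21, -10], [65, -29]].
Characteristic polynomial det(A - λI) = λ^2 + 8λ + 41 = 0.
Eigenvalues λ = -4 ± 5i (complex conjugate pair).
For λ=-4+5i: an eigenvector is (1,2) - i(1,3) = (1 - i, 2 - 3i).
A real fundamental pair from Re and Im of e^((-4+5i)t)v: X_1 = e^(-4t)(cos(5t)·(1,2) + sin(5t)·(1,3)), X_2 = e^(-4t)(sin(5t)·(1,2) - cos(5t)·(1,3)).
General solution: c_1X_1 + c_2X_2.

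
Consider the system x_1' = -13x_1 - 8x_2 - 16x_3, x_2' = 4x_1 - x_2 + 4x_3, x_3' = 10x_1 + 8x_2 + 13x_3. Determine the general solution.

Coefficient matrix A = [[-13, -8, -16], [4, -1, 4], [10, 8, 13]].
det(A - λI) = 0 gives eigenvalues λ = 3, -1, -3.
For λ=3: eigenvector (1,0,-1).
For λ=-1: eigenvector (2,1,-2).
For λ=-3: eigenvector (0,-2,1).
General solution: C_1e^(3t)(1,0,-1) + C_2e^(-t)(2,1,-2) + C_3e^(-3t)(0,-2,1).

x_1(t) = C_1e^(3t) + 2C_2e^(-t), x_2(t) = C_2e^(-t) - 2C_3e^(-3t), x_3(t) = -C_1e^(3t) - 2C_2e^(-t) + C_3e^(-3t)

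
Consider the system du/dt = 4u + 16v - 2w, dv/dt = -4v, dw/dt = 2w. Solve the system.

u(t) = -2C_1e^(-4t) + C_2e^(4t) + C_3e^(2t), v(t) = C_1e^(-4t), w(t) = C_3e^(2t)

Coefficient matrix A = [[4, 16, -2], [0, -4, 0], [0, 0, 2]].
det(A - λI) = 0 gives eigenvalues λ = -4, 4, 2.
For λ=-4: eigenvector (-2,1,0).
For λ=4: eigenvector (1,0,0).
For λ=2: eigenvector (1,0,1).
General solution: C_1e^(-4t)(-2,1,0) + C_2e^(4t)(1,0,0) + C_3e^(2t)(1,0,1).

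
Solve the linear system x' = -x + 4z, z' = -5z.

x(t) = K_1e^(-t) - K_2e^(-5t), z(t) = K_2e^(-5t)

Coefficient matrix A = [[-1, 4], [0, -5]].
Characteristic polynomial det(A - λI) = λ^2 + 6λ + 5 = 0.
Eigenvalues λ = -1, -5.
For λ=-1: (A-λI) row 1 is [0, 4], so an eigenvector is (1, 0).
For λ=-5: (A-λI) row 1 is [4, 4], so an eigenvector is (-1, 1).
General solution: K_1e^(-t)(1,0) + K_2e^(-5t)(-1,1).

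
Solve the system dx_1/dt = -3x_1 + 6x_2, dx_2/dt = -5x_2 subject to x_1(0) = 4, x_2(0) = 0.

Coefficient matrix A = [[-3, 6], [0, -5]].
Characteristic polynomial det(A - λI) = λ^2 + 8λ + 15 = 0.
Eigenvalues λ = -5, -3.
For λ=-5: (A-λI) row 1 is [2, 6], so an eigenvector is (3, -1).
For λ=-3: (A-λI) row 1 is [0, 6], so an eigenvector is (1, 0).
General solution: C_1e^(-5t)(3,-1) + C_2e^(-3t)(1,0).
Applying x_1(0)=4, x_2(0)=0 gives C_1=0, C_2=4.

x_1(t) = 4e^(-3t), x_2(t) = 0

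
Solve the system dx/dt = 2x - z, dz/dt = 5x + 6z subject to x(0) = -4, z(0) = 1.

x(t) = 7e^(4t)sin(t) - 4e^(4t)cos(t), z(t) = -18e^(4t)sin(t) + e^(4t)cos(t)

Coefficient matrix A = [[2, -1], [5, 6]].
Characteristic polynomial det(A - λI) = λ^2 - 8λ + 17 = 0.
Eigenvalues λ = 4 ± i (complex conjugate pair).
For λ=4+i: an eigenvector is (0,-1) - i(1,-2) = (0 - i, -1 + 2i).
A real fundamental pair from Re and Im of e^((4+i)t)v: X_1 = e^(4t)(cos(t)·(0,-1) + sin(t)·(1,-2)), X_2 = e^(4t)(sin(t)·(0,-1) - cos(t)·(1,-2)).
General solution: c_1X_1 + c_2X_2.
Applying x(0)=-4, z(0)=1 gives c_1=7, c_2=4.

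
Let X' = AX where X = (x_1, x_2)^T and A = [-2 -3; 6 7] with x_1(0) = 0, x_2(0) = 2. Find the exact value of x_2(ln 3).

A = [[-2,-3],[6,7]]; eigenvalues λ = 4, 1.
Eigenvectors: (-1,2) for λ=4, (1,-1) for λ=1.
From the initial condition, c_1 = 2, c_2 = 2.
x_2(ln 3) = (2)(3^4)(2) + (2)(3^1)(-1) = 318.

318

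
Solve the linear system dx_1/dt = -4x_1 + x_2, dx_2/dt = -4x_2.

x_1(t) = -K_1e^(-4t) - K_2te^(-4t) - 2K_2e^(-4t), x_2(t) = -K_2e^(-4t)

Coefficient matrix A = [[-4, 1], [0, -4]].
Characteristic polynomial det(A - λI) = λ^2 + 8λ + 16 = 0.
Single eigenvalue λ = -4 with algebraic multiplicity 2.
Eigenvector v = (-1,0); generalized eigenvector w with (A-λI)w=v is (-2,-1).
General solution: e^(-4t)[K_1·v + K_2·(t·v + w)].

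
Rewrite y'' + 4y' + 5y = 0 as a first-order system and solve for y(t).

Let x_1 = y, x_2 = y'. Then x_1' = x_2 and x_2' = -5x_1 - 4x_2.
A = [[0,1],[-5,-4]]; det(A-λI) = λ^2 + 4λ + 5.
Eigenvalues λ = -2 ± i.

y(t) = C_1e^(-2t)cos(t) + C_2e^(-2t)sin(t)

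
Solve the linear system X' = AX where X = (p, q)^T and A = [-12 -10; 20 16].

p(t) = -c_1e^(2t)sin(2t) - 2c_1e^(2t)cos(2t) - 2c_2e^(2t)sin(2t) + c_2e^(2t)cos(2t), q(t) = c_1e^(2t)sin(2t) + 3c_1e^(2t)cos(2t) + 3c_2e^(2t)sin(2t) - c_2e^(2t)cos(2t)

Coefficient matrix A = [[-12, -10], [20, 16]].
Characteristic polynomial det(A - λI) = λ^2 - 4λ + 8 = 0.
Eigenvalues λ = 2 ± 2i (complex conjugate pair).
For λ=2+2i: an eigenvector is (-2,3) - i(-1,1) = (-2 + i, 3 - i).
A real fundamental pair from Re and Im of e^((2+2i)t)v: X_1 = e^(2t)(cos(2t)·(-2,3) + sin(2t)·(-1,1)), X_2 = e^(2t)(sin(2t)·(-2,3) - cos(2t)·(-1,1)).
General solution: c_1X_1 + c_2X_2.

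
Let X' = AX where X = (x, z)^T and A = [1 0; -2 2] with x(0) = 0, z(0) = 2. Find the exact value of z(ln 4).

32

A = [[1,0],[-2,2]]; eigenvalues λ = 1, 2.
Eigenvectors: (-1,-2) for λ=1, (0,-1) for λ=2.
From the initial condition, c_1 = 0, c_2 = -2.
z(ln 4) = (0)(4^1)(-2) + (-2)(4^2)(-1) = 32.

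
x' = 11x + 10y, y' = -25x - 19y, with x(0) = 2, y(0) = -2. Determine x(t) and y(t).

x(t) = 2e^(-4t)sin(5t) + 2e^(-4t)cos(5t), y(t) = -4e^(-4t)sin(5t) - 2e^(-4t)cos(5t)

Coefficient matrix A = [[11, 10], [-25, -19]].
Characteristic polynomial det(A - λI) = λ^2 + 8λ + 41 = 0.
Eigenvalues λ = -4 ± 5i (complex conjugate pair).
For λ=-4+5i: an eigenvector is (1,-2) - i(-1,1) = (1 + i, -2 - i).
A real fundamental pair from Re and Im of e^((-4+5i)t)v: X_1 = e^(-4t)(cos(5t)·(1,-2) + sin(5t)·(-1,1)), X_2 = e^(-4t)(sin(5t)·(1,-2) - cos(5t)·(-1,1)).
General solution: c_1X_1 + c_2X_2.
Applying x(0)=2, y(0)=-2 gives c_1=0, c_2=2.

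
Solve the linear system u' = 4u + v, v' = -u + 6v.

u(t) = -C_1e^(5t) - C_2te^(5t) - C_2e^(5t), v(t) = -C_1e^(5t) - C_2te^(5t) - 2C_2e^(5t)

Coefficient matrix A = [[4, 1], [-1, 6]].
Characteristic polynomial det(A - λI) = λ^2 - 10λ + 25 = 0.
Single eigenvalue λ = 5 with algebraic multiplicity 2.
Eigenvector v = (-1,-1); generalized eigenvector w with (A-λI)w=v is (-1,-2).
General solution: e^(5t)[C_1·v + C_2·(t·v + w)].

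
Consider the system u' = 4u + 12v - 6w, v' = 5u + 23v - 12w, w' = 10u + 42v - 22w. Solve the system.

Coefficient matrix A = [[4, 12, -6], [5, 23, -12], [10, 42, -22]].
det(A - λI) = 0 gives eigenvalues λ = 4, -1, 2.
For λ=4: eigenvector (1,1,2).
For λ=-1: eigenvector (0,1,2).
For λ=2: eigenvector (3,1,3).
General solution: C_1e^(4t)(1,1,2) + C_2e^(-t)(0,1,2) + C_3e^(2t)(3,1,3).

u(t) = C_1e^(4t) + 3C_3e^(2t), v(t) = C_1e^(4t) + C_2e^(-t) + C_3e^(2t), w(t) = 2C_1e^(4t) + 2C_2e^(-t) + 3C_3e^(2t)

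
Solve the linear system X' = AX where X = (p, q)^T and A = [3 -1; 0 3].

Coefficient matrix A = [[3, -1], [0, 3]].
Characteristic polynomial det(A - λI) = λ^2 - 6λ + 9 = 0.
Single eigenvalue λ = 3 with algebraic multiplicity 2.
Eigenvector v = (1,0); generalized eigenvector w with (A-λI)w=v is (-1,-1).
General solution: e^(3t)[K_1·v + K_2·(t·v + w)].

p(t) = K_1e^(3t) + K_2te^(3t) - K_2e^(3t), q(t) = -K_2e^(3t)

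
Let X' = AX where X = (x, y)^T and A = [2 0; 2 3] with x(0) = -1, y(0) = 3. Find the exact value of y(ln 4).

A = [[2,0],[2,3]]; eigenvalues λ = 2, 3.
Eigenvectors: (-1,2) for λ=2, (0,-1) for λ=3.
From the initial condition, c_1 = 1, c_2 = -1.
y(ln 4) = (1)(4^2)(2) + (-1)(4^3)(-1) = 96.

96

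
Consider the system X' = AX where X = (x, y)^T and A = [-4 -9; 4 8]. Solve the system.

Coefficient matrix A = [[-4, -9], [4, 8]].
Characteristic polynomial det(A - λI) = λ^2 - 4λ + 4 = 0.
Single eigenvalue λ = 2 with algebraic multiplicity 2.
Eigenvector v = (-3,2); generalized eigenvector w with (A-λI)w=v is (-1,1).
General solution: e^(2t)[c_1·v + c_2·(t·v + w)].

x(t) = -3c_1e^(2t) - 3c_2te^(2t) - c_2e^(2t), y(t) = 2c_1e^(2t) + 2c_2te^(2t) + c_2e^(2t)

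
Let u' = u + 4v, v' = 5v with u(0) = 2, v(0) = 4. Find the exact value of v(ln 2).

A = [[1,4],[0,5]]; eigenvalues λ = 5, 1.
Eigenvectors: (1,1) for λ=5, (-1,0) for λ=1.
From the initial condition, c_1 = 4, c_2 = 2.
v(ln 2) = (4)(2^5)(1) + (2)(2^1)(0) = 128.

128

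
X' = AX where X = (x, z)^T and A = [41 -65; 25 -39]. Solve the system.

x(t) = 3c_1e^(t)sin(5t) + 2c_1e^(t)cos(5t) + 2c_2e^(t)sin(5t) - 3c_2e^(t)cos(5t), z(t) = 2c_1e^(t)sin(5t) + c_1e^(t)cos(5t) + c_2e^(t)sin(5t) - 2c_2e^(t)cos(5t)

Coefficient matrix A = [[41, -65], [25, -39]].
Characteristic polynomial det(A - λI) = λ^2 - 2λ + 26 = 0.
Eigenvalues λ = 1 ± 5i (complex conjugate pair).
For λ=1+5i: an eigenvector is (2,1) - i(3,2) = (2 - 3i, 1 - 2i).
A real fundamental pair from Re and Im of e^((1+5i)t)v: X_1 = e^(t)(cos(5t)·(2,1) + sin(5t)·(3,2)), X_2 = e^(t)(sin(5t)·(2,1) - cos(5t)·(3,2)).
General solution: c_1X_1 + c_2X_2.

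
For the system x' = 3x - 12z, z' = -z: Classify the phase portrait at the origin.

A = [[3,-12],[0,-1]]; det(A-λI) = λ^2 - 2λ - 3.
λ = -1, 3: opposite signs.

saddle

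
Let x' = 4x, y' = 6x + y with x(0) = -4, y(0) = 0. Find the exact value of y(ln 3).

-624

A = [[4,0],[6,1]]; eigenvalues λ = 4, 1.
Eigenvectors: (1,2) for λ=4, (0,-1) for λ=1.
From the initial condition, c_1 = -4, c_2 = -8.
y(ln 3) = (-4)(3^4)(2) + (-8)(3^1)(-1) = -624.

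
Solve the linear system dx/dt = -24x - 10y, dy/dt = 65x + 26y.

Coefficient matrix A = [[-24, -10], [65, 26]].
Characteristic polynomial det(A - λI) = λ^2 - 2λ + 26 = 0.
Eigenvalues λ = 1 ± 5i (complex conjugate pair).
For λ=1+5i: an eigenvector is (1,-3) - i(1,-2) = (1 - i, -3 + 2i).
A real fundamental pair from Re and Im of e^((1+5i)t)v: X_1 = e^(t)(cos(5t)·(1,-3) + sin(5t)·(1,-2)), X_2 = e^(t)(sin(5t)·(1,-3) - cos(5t)·(1,-2)).
General solution: K_1X_1 + K_2X_2.

x(t) = K_1e^(t)sin(5t) + K_1e^(t)cos(5t) + K_2e^(t)sin(5t) - K_2e^(t)cos(5t), y(t) = -2K_1e^(t)sin(5t) - 3K_1e^(t)cos(5t) - 3K_2e^(t)sin(5t) + 2K_2e^(t)cos(5t)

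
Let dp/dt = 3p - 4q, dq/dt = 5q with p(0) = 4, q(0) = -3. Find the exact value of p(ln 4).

A = [[3,-4],[0,5]]; eigenvalues λ = 5, 3.
Eigenvectors: (2,-1) for λ=5, (1,0) for λ=3.
From the initial condition, c_1 = 3, c_2 = -2.
p(ln 4) = (3)(4^5)(2) + (-2)(4^3)(1) = 6016.

6016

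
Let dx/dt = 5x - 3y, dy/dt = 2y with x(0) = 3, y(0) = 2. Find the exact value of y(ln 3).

A = [[5,-3],[0,2]]; eigenvalues λ = 2, 5.
Eigenvectors: (-1,-1) for λ=2, (1,0) for λ=5.
From the initial condition, c_1 = -2, c_2 = 1.
y(ln 3) = (-2)(3^2)(-1) + (1)(3^5)(0) = 18.

18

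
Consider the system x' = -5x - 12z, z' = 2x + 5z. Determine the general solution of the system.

x(t) = -3c_1e^(-t) + 2c_2e^(t), z(t) = c_1e^(-t) - c_2e^(t)

Coefficient matrix A = [[-5, -12], [2, 5]].
Characteristic polynomial det(A - λI) = λ^2 - 1 = 0.
Eigenvalues λ = -1, 1.
For λ=-1: (A-λI) row 1 is [-4, -12], so an eigenvector is (-3, 1).
For λ=1: (A-λI) row 1 is [-6, -12], so an eigenvector is (2, -1).
General solution: c_1e^(-t)(-3,1) + c_2e^(t)(2,-1).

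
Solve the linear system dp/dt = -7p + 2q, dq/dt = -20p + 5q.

Coefficient matrix A = [[-7, 2], [-20, 5]].
Characteristic polynomial det(A - λI) = λ^2 + 2λ + 5 = 0.
Eigenvalues λ = -1 ± 2i (complex conjugate pair).
For λ=-1+2i: an eigenvector is (-1,-3) - i(0,1) = (-1, -3 - i).
A real fundamental pair from Re and Im of e^((-1+2i)t)v: X_1 = e^(-t)(cos(2t)·(-1,-3) + sin(2t)·(0,1)), X_2 = e^(-t)(sin(2t)·(-1,-3) - cos(2t)·(0,1)).
General solution: c_1X_1 + c_2X_2.

p(t) = -c_1e^(-t)cos(2t) - c_2e^(-t)sin(2t), q(t) = c_1e^(-t)sin(2t) - 3c_1e^(-t)cos(2t) - 3c_2e^(-t)sin(2t) - c_2e^(-t)cos(2t)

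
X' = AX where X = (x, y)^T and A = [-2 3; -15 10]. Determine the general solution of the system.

Coefficient matrix A = [[-2, 3], [-15, 10]].
Characteristic polynomial det(A - λI) = λ^2 - 8λ + 25 = 0.
Eigenvalues λ = 4 ± 3i (complex conjugate pair).
For λ=4+3i: an eigenvector is (1,2) - i(0,-1) = (1, 2 + i).
A real fundamental pair from Re and Im of e^((4+3i)t)v: X_1 = e^(4t)(cos(3t)·(1,2) + sin(3t)·(0,-1)), X_2 = e^(4t)(sin(3t)·(1,2) - cos(3t)·(0,-1)).
General solution: K_1X_1 + K_2X_2.

x(t) = K_1e^(4t)cos(3t) + K_2e^(4t)sin(3t), y(t) = -K_1e^(4t)sin(3t) + 2K_1e^(4t)cos(3t) + 2K_2e^(4t)sin(3t) + K_2e^(4t)cos(3t)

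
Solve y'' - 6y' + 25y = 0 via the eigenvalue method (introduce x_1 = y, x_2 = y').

y(t) = C_1e^(3t)cos(4t) + C_2e^(3t)sin(4t)

Let x_1 = y, x_2 = y'. Then x_1' = x_2 and x_2' = -25x_1 + 6x_2.
A = [[0,1],[-25,6]]; det(A-λI) = λ^2 - 6λ + 25.
Eigenvalues λ = 3 ± 4i.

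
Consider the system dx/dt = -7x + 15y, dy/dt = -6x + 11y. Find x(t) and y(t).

Coefficient matrix A = [[-7, 15], [-6, 11]].
Characteristic polynomial det(A - λI) = λ^2 - 4λ + 13 = 0.
Eigenvalues λ = 2 ± 3i (complex conjugate pair).
For λ=2+3i: an eigenvector is (-1,-1) - i(-2,-1) = (-1 + 2i, -1 + i).
A real fundamental pair from Re and Im of e^((2+3i)t)v: X_1 = e^(2t)(cos(3t)·(-1,-1) + sin(3t)·(-2,-1)), X_2 = e^(2t)(sin(3t)·(-1,-1) - cos(3t)·(-2,-1)).
General solution: c_1X_1 + c_2X_2.

x(t) = -2c_1e^(2t)sin(3t) - c_1e^(2t)cos(3t) - c_2e^(2t)sin(3t) + 2c_2e^(2t)cos(3t), y(t) = -c_1e^(2t)sin(3t) - c_1e^(2t)cos(3t) - c_2e^(2t)sin(3t) + c_2e^(2t)cos(3t)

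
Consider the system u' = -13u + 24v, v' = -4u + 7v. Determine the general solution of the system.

Coefficient matrix A = [[-13, 24], [-4, 7]].
Characteristic polynomial det(A - λI) = λ^2 + 6λ + 5 = 0.
Eigenvalues λ = -1, -5.
For λ=-1: (A-λI) row 1 is [-12, 24], so an eigenvector is (2, 1).
For λ=-5: (A-λI) row 1 is [-8, 24], so an eigenvector is (-3, -1).
General solution: c_1e^(-t)(2,1) + c_2e^(-5t)(-3,-1).

u(t) = 2c_1e^(-t) - 3c_2e^(-5t), v(t) = c_1e^(-t) - c_2e^(-5t)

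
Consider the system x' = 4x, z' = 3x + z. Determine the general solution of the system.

x(t) = -K_1e^(4t), z(t) = -K_1e^(4t) + K_2e^(t)

Coefficient matrix A = [[4, 0], [3, 1]].
Characteristic polynomial det(A - λI) = λ^2 - 5λ + 4 = 0.
Eigenvalues λ = 4, 1.
For λ=4: (A-λI) row 2 is [3, -3], so an eigenvector is (-1, -1).
For λ=1: (A-λI) row 1 is [3, 0], so an eigenvector is (0, 1).
General solution: K_1e^(4t)(-1,-1) + K_2e^(t)(0,1).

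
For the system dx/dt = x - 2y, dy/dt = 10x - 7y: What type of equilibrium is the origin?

stable spiral

A = [[1,-2],[10,-7]]; det(A-λI) = λ^2 + 6λ + 13.
λ = -3 ± 2i: negative real part.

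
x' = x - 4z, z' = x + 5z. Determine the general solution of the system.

Coefficient matrix A = [[1, -4], [1, 5]].
Characteristic polynomial det(A - λI) = λ^2 - 6λ + 9 = 0.
Single eigenvalue λ = 3 with algebraic multiplicity 2.
Eigenvector v = (2,-1); generalized eigenvector w with (A-λI)w=v is (1,-1).
General solution: e^(3t)[K_1·v + K_2·(t·v + w)].

x(t) = 2K_1e^(3t) + 2K_2te^(3t) + K_2e^(3t), z(t) = -K_1e^(3t) - K_2te^(3t) - K_2e^(3t)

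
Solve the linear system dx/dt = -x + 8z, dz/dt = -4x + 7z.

x(t) = -K_1e^(3t)sin(4t) + K_1e^(3t)cos(4t) + K_2e^(3t)sin(4t) + K_2e^(3t)cos(4t), z(t) = -K_1e^(3t)sin(4t) + K_2e^(3t)cos(4t)

Coefficient matrix A = [[-1, 8], [-4, 7]].
Characteristic polynomial det(A - λI) = λ^2 - 6λ + 25 = 0.
Eigenvalues λ = 3 ± 4i (complex conjugate pair).
For λ=3+4i: an eigenvector is (1,0) - i(-1,-1) = (1 + i, 0 + i).
A real fundamental pair from Re and Im of e^((3+4i)t)v: X_1 = e^(3t)(cos(4t)·(1,0) + sin(4t)·(-1,-1)), X_2 = e^(3t)(sin(4t)·(1,0) - cos(4t)·(-1,-1)).
General solution: K_1X_1 + K_2X_2.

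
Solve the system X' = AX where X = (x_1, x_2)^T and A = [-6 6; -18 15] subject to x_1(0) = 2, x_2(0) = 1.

x_1(t) = -4e^(6t) + 6e^(3t), x_2(t) = -8e^(6t) + 9e^(3t)

Coefficient matrix A = [[-6, 6], [-18, 15]].
Characteristic polynomial det(A - λI) = λ^2 - 9λ + 18 = 0.
Eigenvalues λ = 6, 3.
For λ=6: (A-λI) row 1 is [-12, 6], so an eigenvector is (-1, -2).
For λ=3: (A-λI) row 1 is [-9, 6], so an eigenvector is (-2, -3).
General solution: c_1e^(6t)(-1,-2) + c_2e^(3t)(-2,-3).
Applying x_1(0)=2, x_2(0)=1 gives c_1=4, c_2=-3.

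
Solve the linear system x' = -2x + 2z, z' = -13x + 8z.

Coefficient matrix A = [[-2, 2], [-13, 8]].
Characteristic polynomial det(A - λI) = λ^2 - 6λ + 10 = 0.
Eigenvalues λ = 3 ± i (complex conjugate pair).
For λ=3+i: an eigenvector is (1,2) - i(-1,-3) = (1 + i, 2 + 3i).
A real fundamental pair from Re and Im of e^((3+i)t)v: X_1 = e^(3t)(cos(t)·(1,2) + sin(t)·(-1,-3)), X_2 = e^(3t)(sin(t)·(1,2) - cos(t)·(-1,-3)).
General solution: C_1X_1 + C_2X_2.

x(t) = -C_1e^(3t)sin(t) + C_1e^(3t)cos(t) + C_2e^(3t)sin(t) + C_2e^(3t)cos(t), z(t) = -3C_1e^(3t)sin(t) + 2C_1e^(3t)cos(t) + 2C_2e^(3t)sin(t) + 3C_2e^(3t)cos(t)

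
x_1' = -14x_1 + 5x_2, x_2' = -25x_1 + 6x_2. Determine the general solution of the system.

Coefficient matrix A = [[-14, 5], [-25, 6]].
Characteristic polynomial det(A - λI) = λ^2 + 8λ + 41 = 0.
Eigenvalues λ = -4 ± 5i (complex conjugate pair).
For λ=-4+5i: an eigenvector is (-1,-2) - i(0,1) = (-1, -2 - i).
A real fundamental pair from Re and Im of e^((-4+5i)t)v: X_1 = e^(-4t)(cos(5t)·(-1,-2) + sin(5t)·(0,1)), X_2 = e^(-4t)(sin(5t)·(-1,-2) - cos(5t)·(0,1)).
General solution: K_1X_1 + K_2X_2.

x_1(t) = -K_1e^(-4t)cos(5t) - K_2e^(-4t)sin(5t), x_2(t) = K_1e^(-4t)sin(5t) - 2K_1e^(-4t)cos(5t) - 2K_2e^(-4t)sin(5t) - K_2e^(-4t)cos(5t)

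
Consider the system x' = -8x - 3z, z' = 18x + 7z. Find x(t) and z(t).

Coefficient matrix A = [[-8, -3], [18, 7]].
Characteristic polynomial det(A - λI) = λ^2 + λ - 2 = 0.
Eigenvalues λ = -2, 1.
For λ=-2: (A-λI) row 1 is [-6, -3], so an eigenvector is (1, -2).
For λ=1: (A-λI) row 1 is [-9, -3], so an eigenvector is (1, -3).
General solution: c_1e^(-2t)(1,-2) + c_2e^(t)(1,-3).

x(t) = c_1e^(-2t) + c_2e^(t), z(t) = -2c_1e^(-2t) - 3c_2e^(t)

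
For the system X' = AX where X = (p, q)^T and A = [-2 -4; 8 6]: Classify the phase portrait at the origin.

A = [[-2,-4],[8,6]]; det(A-λI) = λ^2 - 4λ + 20.
λ = 2 ± 4i: positive real part.

unstable spiral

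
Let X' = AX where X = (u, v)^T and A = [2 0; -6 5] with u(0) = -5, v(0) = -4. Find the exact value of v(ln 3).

1368

A = [[2,0],[-6,5]]; eigenvalues λ = 5, 2.
Eigenvectors: (0,-1) for λ=5, (1,2) for λ=2.
From the initial condition, c_1 = -6, c_2 = -5.
v(ln 3) = (-6)(3^5)(-1) + (-5)(3^2)(2) = 1368.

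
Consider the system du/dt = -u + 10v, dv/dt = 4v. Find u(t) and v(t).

Coefficient matrix A = [[-1, 10], [0, 4]].
Characteristic polynomial det(A - λI) = λ^2 - 3λ - 4 = 0.
Eigenvalues λ = 4, -1.
For λ=4: (A-λI) row 1 is [-5, 10], so an eigenvector is (-2, -1).
For λ=-1: (A-λI) row 1 is [0, 10], so an eigenvector is (1, 0).
General solution: C_1e^(4t)(-2,-1) + C_2e^(-t)(1,0).

u(t) = -2C_1e^(4t) + C_2e^(-t), v(t) = -C_1e^(4t)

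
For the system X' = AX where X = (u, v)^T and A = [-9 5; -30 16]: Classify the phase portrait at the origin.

unstable node

A = [[-9,5],[-30,16]]; det(A-λI) = λ^2 - 7λ + 6.
λ = 6, 1: both positive.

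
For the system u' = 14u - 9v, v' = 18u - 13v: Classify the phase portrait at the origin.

A = [[14,-9],[18,-13]]; det(A-λI) = λ^2 - λ - 20.
λ = 5, -4: opposite signs.

saddle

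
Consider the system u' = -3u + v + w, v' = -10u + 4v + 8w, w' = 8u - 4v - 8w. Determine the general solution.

u(t) = -C_1e^(-t) - C_2e^(-2t), v(t) = -2C_1e^(-t) + C_2e^(-2t) + C_3e^(-4t), w(t) = -2C_2e^(-2t) - C_3e^(-4t)

Coefficient matrix A = [[-3, 1, 1], [-10, 4, 8], [8, -4, -8]].
det(A - λI) = 0 gives eigenvalues λ = -1, -2, -4.
For λ=-1: eigenvector (-1,-2,0).
For λ=-2: eigenvector (-1,1,-2).
For λ=-4: eigenvector (0,1,-1).
General solution: C_1e^(-t)(-1,-2,0) + C_2e^(-2t)(-1,1,-2) + C_3e^(-4t)(0,1,-1).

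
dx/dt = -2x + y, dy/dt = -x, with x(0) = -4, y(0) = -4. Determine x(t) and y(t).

Coefficient matrix A = [[-2, 1], [-1, 0]].
Characteristic polynomial det(A - λI) = λ^2 + 2λ + 1 = 0.
Single eigenvalue λ = -1 with algebraic multiplicity 2.
Eigenvector v = (-1,-1); generalized eigenvector w with (A-λI)w=v is (2,1).
General solution: e^(-t)[K_1·v + K_2·(t·v + w)].
Applying x(0)=-4, y(0)=-4 gives K_1=4, K_2=0.

x(t) = -4e^(-t), y(t) = -4e^(-t)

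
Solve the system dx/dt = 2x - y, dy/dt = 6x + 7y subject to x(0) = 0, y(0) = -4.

Coefficient matrix A = [[2, -1], [6, 7]].
Characteristic polynomial det(A - λI) = λ^2 - 9λ + 20 = 0.
Eigenvalues λ = 4, 5.
For λ=4: (A-λI) row 1 is [-2, -1], so an eigenvector is (1, -2).
For λ=5: (A-λI) row 1 is [-3, -1], so an eigenvector is (-1, 3).
General solution: K_1e^(4t)(1,-2) + K_2e^(5t)(-1,3).
Applying x(0)=0, y(0)=-4 gives K_1=-4, K_2=-4.

x(t) = 4e^(5t) - 4e^(4t), y(t) = -12e^(5t) + 8e^(4t)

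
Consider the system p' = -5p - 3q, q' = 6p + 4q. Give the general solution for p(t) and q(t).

p(t) = K_1e^(t) + K_2e^(-2t), q(t) = -2K_1e^(t) - K_2e^(-2t)

Coefficient matrix A = [[-5, -3], [6, 4]].
Characteristic polynomial det(A - λI) = λ^2 + λ - 2 = 0.
Eigenvalues λ = 1, -2.
For λ=1: (A-λI) row 1 is [-6, -3], so an eigenvector is (1, -2).
For λ=-2: (A-λI) row 1 is [-3, -3], so an eigenvector is (1, -1).
General solution: K_1e^(t)(1,-2) + K_2e^(-2t)(1,-1).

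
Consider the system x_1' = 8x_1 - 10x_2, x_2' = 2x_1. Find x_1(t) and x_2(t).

x_1(t) = -2c_1e^(4t)sin(2t) - c_1e^(4t)cos(2t) - c_2e^(4t)sin(2t) + 2c_2e^(4t)cos(2t), x_2(t) = -c_1e^(4t)sin(2t) + c_2e^(4t)cos(2t)

Coefficient matrix A = [[8, -10], [2, 0]].
Characteristic polynomial det(A - λI) = λ^2 - 8λ + 20 = 0.
Eigenvalues λ = 4 ± 2i (complex conjugate pair).
For λ=4+2i: an eigenvector is (-1,0) - i(-2,-1) = (-1 + 2i, 0 + i).
A real fundamental pair from Re and Im of e^((4+2i)t)v: X_1 = e^(4t)(cos(2t)·(-1,0) + sin(2t)·(-2,-1)), X_2 = e^(4t)(sin(2t)·(-1,0) - cos(2t)·(-2,-1)).
General solution: c_1X_1 + c_2X_2.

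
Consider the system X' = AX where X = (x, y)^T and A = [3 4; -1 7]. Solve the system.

Coefficient matrix A = [[3, 4], [-1, 7]].
Characteristic polynomial det(A - λI) = λ^2 - 10λ + 25 = 0.
Single eigenvalue λ = 5 with algebraic multiplicity 2.
Eigenvector v = (-2,-1); generalized eigenvector w with (A-λI)w=v is (1,0).
General solution: e^(5t)[K_1·v + K_2·(t·v + w)].

x(t) = -2K_1e^(5t) - 2K_2te^(5t) + K_2e^(5t), y(t) = -K_1e^(5t) - K_2te^(5t)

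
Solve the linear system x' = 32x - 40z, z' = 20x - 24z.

x(t) = c_1e^(4t)sin(4t) + 3c_1e^(4t)cos(4t) + 3c_2e^(4t)sin(4t) - c_2e^(4t)cos(4t), z(t) = c_1e^(4t)sin(4t) + 2c_1e^(4t)cos(4t) + 2c_2e^(4t)sin(4t) - c_2e^(4t)cos(4t)

Coefficient matrix A = [[32, -40], [20, -24]].
Characteristic polynomial det(A - λI) = λ^2 - 8λ + 32 = 0.
Eigenvalues λ = 4 ± 4i (complex conjugate pair).
For λ=4+4i: an eigenvector is (3,2) - i(1,1) = (3 - i, 2 - i).
A real fundamental pair from Re and Im of e^((4+4i)t)v: X_1 = e^(4t)(cos(4t)·(3,2) + sin(4t)·(1,1)), X_2 = e^(4t)(sin(4t)·(3,2) - cos(4t)·(1,1)).
General solution: c_1X_1 + c_2X_2.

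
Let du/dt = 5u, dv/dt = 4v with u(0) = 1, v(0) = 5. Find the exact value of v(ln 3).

A = [[5,0],[0,4]]; eigenvalues λ = 4, 5.
Eigenvectors: (0,-1) for λ=4, (1,0) for λ=5.
From the initial condition, c_1 = -5, c_2 = 1.
v(ln 3) = (-5)(3^4)(-1) + (1)(3^5)(0) = 405.

405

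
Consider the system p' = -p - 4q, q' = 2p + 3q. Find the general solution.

p(t) = c_1e^(t)sin(2t) - c_1e^(t)cos(2t) - c_2e^(t)sin(2t) - c_2e^(t)cos(2t), q(t) = -c_1e^(t)sin(2t) + c_2e^(t)cos(2t)

Coefficient matrix A = [[-1, -4], [2, 3]].
Characteristic polynomial det(A - λI) = λ^2 - 2λ + 5 = 0.
Eigenvalues λ = 1 ± 2i (complex conjugate pair).
For λ=1+2i: an eigenvector is (-1,0) - i(1,-1) = (-1 - i, 0 + i).
A real fundamental pair from Re and Im of e^((1+2i)t)v: X_1 = e^(t)(cos(2t)·(-1,0) + sin(2t)·(1,-1)), X_2 = e^(t)(sin(2t)·(-1,0) - cos(2t)·(1,-1)).
General solution: c_1X_1 + c_2X_2.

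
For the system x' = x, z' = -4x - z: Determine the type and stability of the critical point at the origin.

A = [[1,0],[-4,-1]]; det(A-λI) = λ^2 - 1.
λ = -1, 1: opposite signs.

saddle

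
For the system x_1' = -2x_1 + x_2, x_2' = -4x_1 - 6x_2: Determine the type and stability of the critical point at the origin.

stable improper node

A = [[-2,1],[-4,-6]]; det(A-λI) = λ^2 + 8λ + 16.
repeated λ = -4 with a single eigenvector.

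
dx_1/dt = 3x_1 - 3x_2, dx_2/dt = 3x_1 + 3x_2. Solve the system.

x_1(t) = c_1e^(3t)sin(3t) - c_2e^(3t)cos(3t), x_2(t) = -c_1e^(3t)cos(3t) - c_2e^(3t)sin(3t)

Coefficient matrix A = [[3, -3], [3, 3]].
Characteristic polynomial det(A - λI) = λ^2 - 6λ + 18 = 0.
Eigenvalues λ = 3 ± 3i (complex conjugate pair).
For λ=3+3i: an eigenvector is (0,-1) - i(1,0) = (0 - i, -1).
A real fundamental pair from Re and Im of e^((3+3i)t)v: X_1 = e^(3t)(cos(3t)·(0,-1) + sin(3t)·(1,0)), X_2 = e^(3t)(sin(3t)·(0,-1) - cos(3t)·(1,0)).
General solution: c_1X_1 + c_2X_2.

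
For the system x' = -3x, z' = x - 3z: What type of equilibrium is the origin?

stable improper node

A = [[-3,0],[1,-3]]; det(A-λI) = λ^2 + 6λ + 9.
repeated λ = -3 with a single eigenvector.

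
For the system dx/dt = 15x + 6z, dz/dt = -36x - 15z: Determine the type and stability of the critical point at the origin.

saddle

A = [[15,6],[-36,-15]]; det(A-λI) = λ^2 - 9.
λ = -3, 3: opposite signs.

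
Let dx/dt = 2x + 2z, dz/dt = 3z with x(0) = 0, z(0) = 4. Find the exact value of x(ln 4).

384

A = [[2,2],[0,3]]; eigenvalues λ = 2, 3.
Eigenvectors: (1,0) for λ=2, (2,1) for λ=3.
From the initial condition, c_1 = -8, c_2 = 4.
x(ln 4) = (-8)(4^2)(1) + (4)(4^3)(2) = 384.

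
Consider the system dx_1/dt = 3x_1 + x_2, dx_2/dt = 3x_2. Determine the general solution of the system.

x_1(t) = -C_1e^(3t) - C_2te^(3t) - 2C_2e^(3t), x_2(t) = -C_2e^(3t)

Coefficient matrix A = [[3, 1], [0, 3]].
Characteristic polynomial det(A - λI) = λ^2 - 6λ + 9 = 0.
Single eigenvalue λ = 3 with algebraic multiplicity 2.
Eigenvector v = (-1,0); generalized eigenvector w with (A-λI)w=v is (-2,-1).
General solution: e^(3t)[C_1·v + C_2·(t·v + w)].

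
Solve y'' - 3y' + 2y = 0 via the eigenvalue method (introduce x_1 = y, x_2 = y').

Let x_1 = y, x_2 = y'. Then x_1' = x_2 and x_2' = -2x_1 + 3x_2.
A = [[0,1],[-2,3]]; det(A-λI) = λ^2 - 3λ + 2.
Eigenvalues λ = 2, 1 with eigenvectors (1,2), (1,1).

y(t) = C_1e^(2t) + C_2e^(t)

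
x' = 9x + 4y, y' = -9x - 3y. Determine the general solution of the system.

Coefficient matrix A = [[9, 4], [-9, -3]].
Characteristic polynomial det(A - λI) = λ^2 - 6λ + 9 = 0.
Single eigenvalue λ = 3 with algebraic multiplicity 2.
Eigenvector v = (2,-3); generalized eigenvector w with (A-λI)w=v is (1,-1).
General solution: e^(3t)[C_1·v + C_2·(t·v + w)].

x(t) = 2C_1e^(3t) + 2C_2te^(3t) + C_2e^(3t), y(t) = -3C_1e^(3t) - 3C_2te^(3t) - C_2e^(3t)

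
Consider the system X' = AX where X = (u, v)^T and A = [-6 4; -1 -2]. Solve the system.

Coefficient matrix A = [[-6, 4], [-1, -2]].
Characteristic polynomial det(A - λI) = λ^2 + 8λ + 16 = 0.
Single eigenvalue λ = -4 with algebraic multiplicity 2.
Eigenvector v = (2,1); generalized eigenvector w with (A-λI)w=v is (1,1).
General solution: e^(-4t)[c_1·v + c_2·(t·v + w)].

u(t) = 2c_1e^(-4t) + 2c_2te^(-4t) + c_2e^(-4t), v(t) = c_1e^(-4t) + c_2te^(-4t) + c_2e^(-4t)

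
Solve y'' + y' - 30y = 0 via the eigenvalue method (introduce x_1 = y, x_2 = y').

Let x_1 = y, x_2 = y'. Then x_1' = x_2 and x_2' = 30x_1 - x_2.
A = [[0,1],[30,-1]]; det(A-λI) = λ^2 + λ - 30.
Eigenvalues λ = 5, -6 with eigenvectors (1,5), (1,-6).

y(t) = C_1e^(5t) + C_2e^(-6t)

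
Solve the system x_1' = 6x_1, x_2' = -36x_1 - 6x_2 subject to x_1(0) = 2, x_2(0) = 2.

Coefficient matrix A = [[6, 0], [-36, -6]].
Characteristic polynomial det(A - λI) = λ^2 - 36 = 0.
Eigenvalues λ = 6, -6.
For λ=6: (A-λI) row 2 is [-36, -12], so an eigenvector is (-1, 3).
For λ=-6: (A-λI) row 1 is [12, 0], so an eigenvector is (0, 1).
General solution: c_1e^(6t)(-1,3) + c_2e^(-6t)(0,1).
Applying x_1(0)=2, x_2(0)=2 gives c_1=-2, c_2=8.

x_1(t) = 2e^(6t), x_2(t) = -6e^(6t) + 8e^(-6t)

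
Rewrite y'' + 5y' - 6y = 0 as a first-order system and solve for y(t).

Let x_1 = y, x_2 = y'. Then x_1' = x_2 and x_2' = 6x_1 - 5x_2.
A = [[0,1],[6,-5]]; det(A-λI) = λ^2 + 5λ - 6.
Eigenvalues λ = -6, 1 with eigenvectors (1,-6), (1,1).

y(t) = C_1e^(-6t) + C_2e^(t)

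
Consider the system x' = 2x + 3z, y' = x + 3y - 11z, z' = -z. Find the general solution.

Coefficient matrix A = [[2, 0, 3], [1, 3, -11], [0, 0, -1]].
det(A - λI) = 0 gives eigenvalues λ = 2, 3, -1.
For λ=2: eigenvector (1,-1,0).
For λ=3: eigenvector (0,1,0).
For λ=-1: eigenvector (-1,3,1).
General solution: c_1e^(2t)(1,-1,0) + c_2e^(3t)(0,1,0) + c_3e^(-t)(-1,3,1).

x(t) = c_1e^(2t) - c_3e^(-t), y(t) = -c_1e^(2t) + c_2e^(3t) + 3c_3e^(-t), z(t) = c_3e^(-t)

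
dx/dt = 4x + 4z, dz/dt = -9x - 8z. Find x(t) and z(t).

x(t) = 2K_1e^(-2t) + 2K_2te^(-2t) + K_2e^(-2t), z(t) = -3K_1e^(-2t) - 3K_2te^(-2t) - K_2e^(-2t)

Coefficient matrix A = [[4, 4], [-9, -8]].
Characteristic polynomial det(A - λI) = λ^2 + 4λ + 4 = 0.
Single eigenvalue λ = -2 with algebraic multiplicity 2.
Eigenvector v = (2,-3); generalized eigenvector w with (A-λI)w=v is (1,-1).
General solution: e^(-2t)[K_1·v + K_2·(t·v + w)].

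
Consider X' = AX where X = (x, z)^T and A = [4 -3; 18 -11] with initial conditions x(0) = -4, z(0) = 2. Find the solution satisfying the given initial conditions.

Coefficient matrix A = [[4, -3], [18, -11]].
Characteristic polynomial det(A - λI) = λ^2 + 7λ + 10 = 0.
Eigenvalues λ = -2, -5.
For λ=-2: (A-λI) row 1 is [6, -3], so an eigenvector is (-1, -2).
For λ=-5: (A-λI) row 1 is [9, -3], so an eigenvector is (1, 3).
General solution: c_1e^(-2t)(-1,-2) + c_2e^(-5t)(1,3).
Applying x(0)=-4, z(0)=2 gives c_1=14, c_2=10.

x(t) = -14e^(-2t) + 10e^(-5t), z(t) = -28e^(-2t) + 30e^(-5t)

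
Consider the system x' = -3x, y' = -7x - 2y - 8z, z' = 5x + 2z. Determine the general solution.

Coefficient matrix A = [[-3, 0, 0], [-7, -2, -8], [5, 0, 2]].
det(A - λI) = 0 gives eigenvalues λ = -3, -2, 2.
For λ=-3: eigenvector (1,-1,-1).
For λ=-2: eigenvector (0,1,0).
For λ=2: eigenvector (0,-2,1).
General solution: C_1e^(-3t)(1,-1,-1) + C_2e^(-2t)(0,1,0) + C_3e^(2t)(0,-2,1).

x(t) = C_1e^(-3t), y(t) = -C_1e^(-3t) + C_2e^(-2t) - 2C_3e^(2t), z(t) = -C_1e^(-3t) + C_3e^(2t)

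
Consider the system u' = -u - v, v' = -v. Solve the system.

Coefficient matrix A = [[-1, -1], [0, -1]].
Characteristic polynomial det(A - λI) = λ^2 + 2λ + 1 = 0.
Single eigenvalue λ = -1 with algebraic multiplicity 2.
Eigenvector v = (1,0); generalized eigenvector w with (A-λI)w=v is (1,-1).
General solution: e^(-t)[K_1·v + K_2·(t·v + w)].

u(t) = K_1e^(-t) + K_2te^(-t) + K_2e^(-t), v(t) = -K_2e^(-t)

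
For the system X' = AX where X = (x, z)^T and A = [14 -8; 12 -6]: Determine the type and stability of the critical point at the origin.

unstable node

A = [[14,-8],[12,-6]]; det(A-λI) = λ^2 - 8λ + 12.
λ = 2, 6: both positive.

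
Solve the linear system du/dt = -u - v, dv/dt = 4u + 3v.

Coefficient matrix A = [[-1, -1], [4, 3]].
Characteristic polynomial det(A - λI) = λ^2 - 2λ + 1 = 0.
Single eigenvalue λ = 1 with algebraic multiplicity 2.
Eigenvector v = (-1,2); generalized eigenvector w with (A-λI)w=v is (0,1).
General solution: e^(t)[c_1·v + c_2·(t·v + w)].

u(t) = -c_1e^(t) - c_2te^(t), v(t) = 2c_1e^(t) + 2c_2te^(t) + c_2e^(t)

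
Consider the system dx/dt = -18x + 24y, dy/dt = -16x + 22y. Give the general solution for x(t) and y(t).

Coefficient matrix A = [[-18, 24], [-16, 22]].
Characteristic polynomial det(A - λI) = λ^2 - 4λ - 12 = 0.
Eigenvalues λ = -2, 6.
For λ=-2: (A-λI) row 1 is [-16, 24], so an eigenvector is (3, 2).
For λ=6: (A-λI) row 1 is [-24, 24], so an eigenvector is (-1, -1).
General solution: C_1e^(-2t)(3,2) + C_2e^(6t)(-1,-1).

x(t) = 3C_1e^(-2t) - C_2e^(6t), y(t) = 2C_1e^(-2t) - C_2e^(6t)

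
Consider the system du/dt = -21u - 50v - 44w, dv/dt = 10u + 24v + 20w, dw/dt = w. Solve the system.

u(t) = -2c_1e^(t) - 2c_2e^(4t) + 5c_3e^(-t), v(t) = c_2e^(4t) - 2c_3e^(-t), w(t) = c_1e^(t)

Coefficient matrix A = [[-21, -50, -44], [10, 24, 20], [0, 0, 1]].
det(A - λI) = 0 gives eigenvalues λ = 1, 4, -1.
For λ=1: eigenvector (-2,0,1).
For λ=4: eigenvector (-2,1,0).
For λ=-1: eigenvector (5,-2,0).
General solution: c_1e^(t)(-2,0,1) + c_2e^(4t)(-2,1,0) + c_3e^(-t)(5,-2,0).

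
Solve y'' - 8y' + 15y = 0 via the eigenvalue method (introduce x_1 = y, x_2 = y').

Let x_1 = y, x_2 = y'. Then x_1' = x_2 and x_2' = -15x_1 + 8x_2.
A = [[0,1],[-15,8]]; det(A-λI) = λ^2 - 8λ + 15.
Eigenvalues λ = 5, 3 with eigenvectors (1,5), (1,3).

y(t) = C_1e^(5t) + C_2e^(3t)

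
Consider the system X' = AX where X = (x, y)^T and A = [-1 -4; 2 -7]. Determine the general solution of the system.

x(t) = -2c_1e^(-3t) - c_2e^(-5t), y(t) = -c_1e^(-3t) - c_2e^(-5t)

Coefficient matrix A = [[-1, -4], [2, -7]].
Characteristic polynomial det(A - λI) = λ^2 + 8λ + 15 = 0.
Eigenvalues λ = -3, -5.
For λ=-3: (A-λI) row 1 is [2, -4], so an eigenvector is (-2, -1).
For λ=-5: (A-λI) row 1 is [4, -4], so an eigenvector is (-1, -1).
General solution: c_1e^(-3t)(-2,-1) + c_2e^(-5t)(-1,-1).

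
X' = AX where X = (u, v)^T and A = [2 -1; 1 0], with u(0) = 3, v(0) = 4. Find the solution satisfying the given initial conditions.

Coefficient matrix A = [[2, -1], [1, 0]].
Characteristic polynomial det(A - λI) = λ^2 - 2λ + 1 = 0.
Single eigenvalue λ = 1 with algebraic multiplicity 2.
Eigenvector v = (-1,-1); generalized eigenvector w with (A-λI)w=v is (-2,-1).
General solution: e^(t)[K_1·v + K_2·(t·v + w)].
Applying u(0)=3, v(0)=4 gives K_1=-5, K_2=1.

u(t) = -te^(t) + 3e^(t), v(t) = -te^(t) + 4e^(t)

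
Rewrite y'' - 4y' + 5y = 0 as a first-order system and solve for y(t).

y(t) = C_1e^(2t)cos(t) + C_2e^(2t)sin(t)

Let x_1 = y, x_2 = y'. Then x_1' = x_2 and x_2' = -5x_1 + 4x_2.
A = [[0,1],[-5,4]]; det(A-λI) = λ^2 - 4λ + 5.
Eigenvalues λ = 2 ± i.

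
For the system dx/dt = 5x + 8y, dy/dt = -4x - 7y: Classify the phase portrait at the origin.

saddle

A = [[5,8],[-4,-7]]; det(A-λI) = λ^2 + 2λ - 3.
λ = 1, -3: opposite signs.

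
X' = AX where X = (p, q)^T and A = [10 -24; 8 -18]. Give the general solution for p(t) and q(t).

p(t) = -2K_1e^(-2t) + 3K_2e^(-6t), q(t) = -K_1e^(-2t) + 2K_2e^(-6t)

Coefficient matrix A = [[10, -24], [8, -18]].
Characteristic polynomial det(A - λI) = λ^2 + 8λ + 12 = 0.
Eigenvalues λ = -2, -6.
For λ=-2: (A-λI) row 1 is [12, -24], so an eigenvector is (-2, -1).
For λ=-6: (A-λI) row 1 is [16, -24], so an eigenvector is (3, 2).
General solution: K_1e^(-2t)(-2,-1) + K_2e^(-6t)(3,2).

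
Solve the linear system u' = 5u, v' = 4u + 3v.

u(t) = C_1e^(5t), v(t) = 2C_1e^(5t) - C_2e^(3t)

Coefficient matrix A = [[5, 0], [4, 3]].
Characteristic polynomial det(A - λI) = λ^2 - 8λ + 15 = 0.
Eigenvalues λ = 5, 3.
For λ=5: (A-λI) row 2 is [4, -2], so an eigenvector is (1, 2).
For λ=3: (A-λI) row 1 is [2, 0], so an eigenvector is (0, -1).
General solution: C_1e^(5t)(1,2) + C_2e^(3t)(0,-1).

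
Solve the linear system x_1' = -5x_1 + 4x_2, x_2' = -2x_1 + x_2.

Coefficient matrix A = [[-5, 4], [-2, 1]].
Characteristic polynomial det(A - λI) = λ^2 + 4λ + 3 = 0.
Eigenvalues λ = -3, -1.
For λ=-3: (A-λI) row 1 is [-2, 4], so an eigenvector is (2, 1).
For λ=-1: (A-λI) row 1 is [-4, 4], so an eigenvector is (1, 1).
General solution: c_1e^(-3t)(2,1) + c_2e^(-t)(1,1).

x_1(t) = 2c_1e^(-3t) + c_2e^(-t), x_2(t) = c_1e^(-3t) + c_2e^(-t)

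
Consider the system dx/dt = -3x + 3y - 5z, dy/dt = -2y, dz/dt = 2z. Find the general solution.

x(t) = c_1e^(-3t) - c_2e^(2t) + 3c_3e^(-2t), y(t) = c_3e^(-2t), z(t) = c_2e^(2t)

Coefficient matrix A = [[-3, 3, -5], [0, -2, 0], [0, 0, 2]].
det(A - λI) = 0 gives eigenvalues λ = -3, 2, -2.
For λ=-3: eigenvector (1,0,0).
For λ=2: eigenvector (-1,0,1).
For λ=-2: eigenvector (3,1,0).
General solution: c_1e^(-3t)(1,0,0) + c_2e^(2t)(-1,0,1) + c_3e^(-2t)(3,1,0).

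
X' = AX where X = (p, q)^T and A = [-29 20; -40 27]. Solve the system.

Coefficient matrix A = [[-29, 20], [-40, 27]].
Characteristic polynomial det(A - λI) = λ^2 + 2λ + 17 = 0.
Eigenvalues λ = -1 ± 4i (complex conjugate pair).
For λ=-1+4i: an eigenvector is (1,1) - i(-2,-3) = (1 + 2i, 1 + 3i).
A real fundamental pair from Re and Im of e^((-1+4i)t)v: X_1 = e^(-t)(cos(4t)·(1,1) + sin(4t)·(-2,-3)), X_2 = e^(-t)(sin(4t)·(1,1) - cos(4t)·(-2,-3)).
General solution: K_1X_1 + K_2X_2.

p(t) = -2K_1e^(-t)sin(4t) + K_1e^(-t)cos(4t) + K_2e^(-t)sin(4t) + 2K_2e^(-t)cos(4t), q(t) = -3K_1e^(-t)sin(4t) + K_1e^(-t)cos(4t) + K_2e^(-t)sin(4t) + 3K_2e^(-t)cos(4t)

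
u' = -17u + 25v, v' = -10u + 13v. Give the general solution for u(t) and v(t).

Coefficient matrix A = [[-17, 25], [-10, 13]].
Characteristic polynomial det(A - λI) = λ^2 + 4λ + 29 = 0.
Eigenvalues λ = -2 ± 5i (complex conjugate pair).
For λ=-2+5i: an eigenvector is (-2,-1) - i(1,1) = (-2 - i, -1 - i).
A real fundamental pair from Re and Im of e^((-2+5i)t)v: X_1 = e^(-2t)(cos(5t)·(-2,-1) + sin(5t)·(1,1)), X_2 = e^(-2t)(sin(5t)·(-2,-1) - cos(5t)·(1,1)).
General solution: K_1X_1 + K_2X_2.

u(t) = K_1e^(-2t)sin(5t) - 2K_1e^(-2t)cos(5t) - 2K_2e^(-2t)sin(5t) - K_2e^(-2t)cos(5t), v(t) = K_1e^(-2t)sin(5t) - K_1e^(-2t)cos(5t) - K_2e^(-2t)sin(5t) - K_2e^(-2t)cos(5t)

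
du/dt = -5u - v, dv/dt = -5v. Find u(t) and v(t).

Coefficient matrix A = [[-5, -1], [0, -5]].
Characteristic polynomial det(A - λI) = λ^2 + 10λ + 25 = 0.
Single eigenvalue λ = -5 with algebraic multiplicity 2.
Eigenvector v = (1,0); generalized eigenvector w with (A-λI)w=v is (2,-1).
General solution: e^(-5t)[C_1·v + C_2·(t·v + w)].

u(t) = C_1e^(-5t) + C_2te^(-5t) + 2C_2e^(-5t), v(t) = -C_2e^(-5t)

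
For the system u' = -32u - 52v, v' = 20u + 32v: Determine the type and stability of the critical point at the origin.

center

A = [[-32,-52],[20,32]]; det(A-λI) = λ^2 + 16.
λ = 0 ± 4i: zero real part.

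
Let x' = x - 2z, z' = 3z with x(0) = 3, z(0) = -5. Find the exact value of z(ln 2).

A = [[1,-2],[0,3]]; eigenvalues λ = 1, 3.
Eigenvectors: (1,0) for λ=1, (1,-1) for λ=3.
From the initial condition, c_1 = -2, c_2 = 5.
z(ln 2) = (-2)(2^1)(0) + (5)(2^3)(-1) = -40.

-40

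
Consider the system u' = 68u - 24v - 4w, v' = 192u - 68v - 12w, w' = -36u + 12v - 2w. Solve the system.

u(t) = -2C_1e^(-2t) - 4C_2e^(4t) + C_3e^(-4t), v(t) = -6C_1e^(-2t) - 11C_2e^(4t) + 3C_3e^(-4t), w(t) = C_1e^(-2t) + 2C_2e^(4t)

Coefficient matrix A = [[68, -24, -4], [192, -68, -12], [-36, 12, -2]].
det(A - λI) = 0 gives eigenvalues λ = -2, 4, -4.
For λ=-2: eigenvector (-2,-6,1).
For λ=4: eigenvector (-4,-11,2).
For λ=-4: eigenvector (1,3,0).
General solution: C_1e^(-2t)(-2,-6,1) + C_2e^(4t)(-4,-11,2) + C_3e^(-4t)(1,3,0).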